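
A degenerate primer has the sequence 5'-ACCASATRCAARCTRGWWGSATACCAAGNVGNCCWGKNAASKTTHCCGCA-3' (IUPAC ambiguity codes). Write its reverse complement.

5'-TGCGGDAAMSTTNMCWGGNCBNCTTGGTATSCWWCYAGYTTGYATSTGGT-3'

Standard pairs A↔T, G↔C; ambiguity codes pair R↔Y, K↔M, W↔W, S↔S, H↔D, V↔B, N↔N. Complement (TGGTSTAYGTTYGAYCWWCSTATGGTTCNBCNGGWCMNTTSMAADGGCGT), then reverse for 5'→3'.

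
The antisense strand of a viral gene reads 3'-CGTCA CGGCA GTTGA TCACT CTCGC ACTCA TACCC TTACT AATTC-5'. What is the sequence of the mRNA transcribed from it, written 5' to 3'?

Reading the template 3'→5' as shown, RNA polymerase pairs each base (A→U, T→A, G↔C) to build mRNA 5'→3' directly.

5'-GCAGUGCCGUCAACUAGUGAGAGCGUGAGUAUGGGAAUGAUUAAG-3'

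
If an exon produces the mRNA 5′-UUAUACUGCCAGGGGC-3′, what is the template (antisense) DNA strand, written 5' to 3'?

5'-GCCCCTGGCAGTATAA-3'

Replace U with T to get the coding DNA strand: TTATACTGCCAGGGGC. The template strand is its reverse complement (complement AATATGACGGTCCCCG, then reverse).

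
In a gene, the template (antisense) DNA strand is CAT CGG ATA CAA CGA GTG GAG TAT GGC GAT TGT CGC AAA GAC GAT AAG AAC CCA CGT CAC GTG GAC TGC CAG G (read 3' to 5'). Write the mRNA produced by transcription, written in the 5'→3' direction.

5'-GUAGCCUAUGUUGCUCACCUCAUACCGCUAACAGCGUUUCUGCUAUUCUUGGGUGCAGUGCACCUGACGGUCC-3'

Reading the template 3'→5' as shown, RNA polymerase pairs each base (A→U, T→A, G↔C) to build mRNA 5'→3' directly.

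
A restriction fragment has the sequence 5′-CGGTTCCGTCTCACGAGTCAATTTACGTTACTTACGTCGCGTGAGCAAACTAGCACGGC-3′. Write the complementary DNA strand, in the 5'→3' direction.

Pairing A↔T and G↔C gives GCCAAGGCAGAGTGCTCAGTTAAATGCAATGAATGCAGCGCACTCGTTTGATCGTGCCG, running 3'→5'. Reverse for the 5'→3' convention.

5'-GCCGTGCTAGTTTGCTCACGCGACGTAAGTAACGTAAATTGACTCGTGAGACGGAACCG-3'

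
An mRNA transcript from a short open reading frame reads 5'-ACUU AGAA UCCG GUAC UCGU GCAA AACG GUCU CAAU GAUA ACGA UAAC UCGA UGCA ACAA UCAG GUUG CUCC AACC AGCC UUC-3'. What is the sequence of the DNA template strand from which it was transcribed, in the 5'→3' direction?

Replace U with T to get the coding DNA strand: ACTTAGAATCCGGTACTCGTGCAAAACGGTCTCAATGATAACGATAACTCGATGCAACAATCAGGTTGCTCCAACCAGCCTTC. The template strand is its reverse complement (complement TGAATCTTAGGCCATGAGCACGTTTTGCCAGAGTTACTATTGCTATTGAGCTACGTTGTTAGTCCAACGAGGTTGGTCGGAAG, then reverse).

5′-GAAGGCTGGTTGGAGCAACCTGATTGTTGCATCGAGTTATCGTTATCATTGAGACCGTTTTGCACGAGTACCGGATTCTAAGT-3′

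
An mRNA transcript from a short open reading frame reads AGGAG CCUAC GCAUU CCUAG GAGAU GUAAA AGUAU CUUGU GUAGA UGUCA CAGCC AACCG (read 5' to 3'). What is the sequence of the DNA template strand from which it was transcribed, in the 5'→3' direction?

Replace U with T to get the coding DNA strand: AGGAGCCTACGCATTCCTAGGAGATGTAAAAGTATCTTGTGTAGATGTCACAGCCAACCG. The template strand is its reverse complement (complement TCCTCGGATGCGTAAGGATCCTCTACATTTTCATAGAACACATCTACAGTGTCGGTTGGC, then reverse).

5'-CGGTTGGCTGTGACATCTACACAAGATACTTTTACATCTCCTAGGAATGCGTAGGCTCCT-3'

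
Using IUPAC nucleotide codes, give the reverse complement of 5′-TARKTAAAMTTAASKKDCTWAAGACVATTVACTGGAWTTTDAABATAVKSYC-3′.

5'-GRSMBTATVTTHAAAWTCCAGTBAATBGTCTTWAGHMMSTTAAKTTTAMYTA-3'

Standard pairs A↔T, G↔C; ambiguity codes pair R↔Y, M↔K, W↔W, S↔S, B↔V, D↔H. Complement (ATYMATTTKAATTSMMHGAWTTCTGBTAABTGACCTWAAAHTTVTATBMSRG), then reverse for 5'→3'.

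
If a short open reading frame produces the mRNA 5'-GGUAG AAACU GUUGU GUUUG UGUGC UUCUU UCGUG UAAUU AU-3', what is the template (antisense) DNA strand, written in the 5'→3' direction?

5'-ATAATTACACGAAAGAAGCACACAAACACAACAGTTTCTACC-3'

Replace U with T to get the coding DNA strand: GGTAGAAACTGTTGTGTTTGTGTGCTTCTTTCGTGTAATTAT. The template strand is its reverse complement (complement CCATCTTTGACAACACAAACACACGAAGAAAGCACATTAATA, then reverse).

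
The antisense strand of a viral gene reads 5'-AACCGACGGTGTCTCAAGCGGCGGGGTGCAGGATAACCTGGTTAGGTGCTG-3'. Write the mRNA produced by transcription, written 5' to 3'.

5'-CAGCACCUAACCAGGUUAUCCUGCACCCCGCCGCUUGAGACACCGUCGGUU-3'

The mRNA has the sequence of the coding strand (reverse complement of the template) with T→U. Reverse complement of AACCGACGGTGTCTCAAGCGGCGGGGTGCAGGATAACCTGGTTAGGTGCTG is CAGCACCTAACCAGGTTATCCTGCACCCCGCCGCTTGAGACACCGTCGGTT; then T→U.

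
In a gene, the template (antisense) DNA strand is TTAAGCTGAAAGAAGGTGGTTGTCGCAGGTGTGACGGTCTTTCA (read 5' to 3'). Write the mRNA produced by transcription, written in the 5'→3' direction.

RNA polymerase reads the template 3'→5' and synthesizes mRNA 5'→3' by base-pairing (A→U, T→A, G↔C). The complement of the template is AATTCGACTTTCTTCCACCAACAGCGTCCACACTGCCAGAAAGT; antiparallel, so 5'→3' the coding strand is TGAAAGACCGTCACACCTGCGACAACCACCTTCTTTCAGCTTAA. Replace T with U for the mRNA.

5'-UGAAAGACCGUCACACCUGCGACAACCACCUUCUUUCAGCUUAA-3'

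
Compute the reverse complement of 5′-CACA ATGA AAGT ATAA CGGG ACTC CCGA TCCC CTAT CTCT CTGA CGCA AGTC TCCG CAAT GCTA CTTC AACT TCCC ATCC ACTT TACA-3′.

5'-TGTAAAGTGGATGGGAAGTTGAAGTAGCATTGCGGAGACTTGCGTCAGAGAGATAGGGGATCGGGAGTCCCGTTATACTTTCATTGTG-3'

Reading the sequence 3'→5' and pairing each base (A↔T, G↔C) gives the reverse complement directly.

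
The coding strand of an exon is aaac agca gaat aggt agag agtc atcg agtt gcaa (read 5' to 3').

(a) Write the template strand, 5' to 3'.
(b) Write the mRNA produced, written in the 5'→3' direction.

(a) The template strand is the reverse complement of the coding strand: complement TTTGTCGTCTTATCCATCTCTCAGTAGCTCAACGTT, then reverse.
(b) mRNA matches the coding strand with T→U.

(a) 5'-TTGCAACTCGATGACTCTCTACCTATTCTGCTGTTT-3'
(b) 5'-AAACAGCAGAAUAGGUAGAGAGUCAUCGAGUUGCAA-3'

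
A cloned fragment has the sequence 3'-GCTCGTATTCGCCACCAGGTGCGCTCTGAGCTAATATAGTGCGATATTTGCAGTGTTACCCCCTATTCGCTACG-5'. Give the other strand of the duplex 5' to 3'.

5'-CGAGCATAAGCGGTGGTCCACGCGAGACTCGATTATATCACGCTATAAACGTCACAATGGGGGATAAGCGATGC-3'

The strand is given 3'→5', so its complement runs 5'→3' in the same left-to-right order: pair each base A↔T, G↔C.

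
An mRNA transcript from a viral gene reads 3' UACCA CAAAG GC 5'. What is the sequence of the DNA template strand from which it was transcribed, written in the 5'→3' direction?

5'-ATGGTGTTTCCG-3'

Written 5'→3' the mRNA is CGGAAACACCAU, so the coding DNA strand is CGGAAACACCAT. The template is its reverse complement.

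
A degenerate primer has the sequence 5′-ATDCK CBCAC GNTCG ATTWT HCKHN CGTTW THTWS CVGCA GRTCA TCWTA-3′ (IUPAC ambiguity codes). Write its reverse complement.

Standard pairs A↔T, G↔C; ambiguity codes pair R↔Y, K↔M, W↔W, S↔S, B↔V, D↔H, N↔N. Complement (TAHGMGVGTGCNAGCTAAWADGMDNGCAAWADAWSGBCGTCYAGTAGWAT), then reverse for 5'→3'.

5'-TAWGATGAYCTGCBGSWADAWAACGNDMGDAWAATCGANCGTGVGMGHAT-3'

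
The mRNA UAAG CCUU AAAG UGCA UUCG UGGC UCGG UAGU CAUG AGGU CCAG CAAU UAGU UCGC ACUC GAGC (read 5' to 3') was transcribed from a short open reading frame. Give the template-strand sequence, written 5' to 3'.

Replace U with T to get the coding DNA strand: TAAGCCTTAAAGTGCATTCGTGGCTCGGTAGTCATGAGGTCCAGCAATTAGTTCGCACTCGAGC. The template strand is its reverse complement (complement ATTCGGAATTTCACGTAAGCACCGAGCCATCAGTACTCCAGGTCGTTAATCAAGCGTGAGCTCG, then reverse).

5'-GCTCGAGTGCGAACTAATTGCTGGACCTCATGACTACCGAGCCACGAATGCACTTTAAGGCTTA-3'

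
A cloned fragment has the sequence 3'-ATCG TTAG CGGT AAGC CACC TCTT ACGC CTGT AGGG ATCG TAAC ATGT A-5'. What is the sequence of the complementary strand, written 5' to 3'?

5'-TAGCAATCGCCATTCGGTGGAGAATGCGGACATCCCTAGCATTGTACAT-3'

The strand is given 3'→5', so its complement runs 5'→3' in the same left-to-right order: pair each base A↔T, G↔C.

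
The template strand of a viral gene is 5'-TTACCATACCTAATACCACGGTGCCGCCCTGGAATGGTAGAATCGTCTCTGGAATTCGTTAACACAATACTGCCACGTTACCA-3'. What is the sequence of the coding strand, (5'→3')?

The coding strand is complementary and antiparallel to the template: take the complement (A↔T, G↔C) and reverse.

5′-TGGTAACGTGGCAGTATTGTGTTAACGAATTCCAGAGACGATTCTACCATTCCAGGGCGGCACCGTGGTATTAGGTATGGTAA-3′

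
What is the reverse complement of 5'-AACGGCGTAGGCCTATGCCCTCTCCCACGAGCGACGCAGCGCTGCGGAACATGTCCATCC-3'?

5'-GGATGGACATGTTCCGCAGCGCTGCGTCGCTCGTGGGAGAGGGCATAGGCCTACGCCGTT-3'

Complement each base (A↔T, G↔C): TTGCCGCATCCGGATACGGGAGAGGGTGCTCGCTGCGTCGCGACGCCTTGTACAGGTAGG. Then reverse.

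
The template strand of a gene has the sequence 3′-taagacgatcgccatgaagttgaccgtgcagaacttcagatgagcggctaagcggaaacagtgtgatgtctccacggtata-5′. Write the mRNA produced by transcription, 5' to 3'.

Reading the template 3'→5' as shown, RNA polymerase pairs each base (A→U, T→A, G↔C) to build mRNA 5'→3' directly.

5'-AUUCUGCUAGCGGUACUUCAACUGGCACGUCUUGAAGUCUACUCGCCGAUUCGCCUUUGUCACACUACAGAGGUGCCAUAU-3'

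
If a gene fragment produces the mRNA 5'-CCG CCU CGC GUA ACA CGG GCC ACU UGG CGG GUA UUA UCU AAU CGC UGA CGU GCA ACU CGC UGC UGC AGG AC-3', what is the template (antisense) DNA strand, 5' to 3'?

5'-GTCCTGCAGCAGCGAGTTGCACGTCAGCGATTAGATAATACCCGCCAAGTGGCCCGTGTTACGCGAGGCGG-3'

Replace U with T to get the coding DNA strand: CCGCCTCGCGTAACACGGGCCACTTGGCGGGTATTATCTAATCGCTGACGTGCAACTCGCTGCTGCAGGAC. The template strand is its reverse complement (complement GGCGGAGCGCATTGTGCCCGGTGAACCGCCCATAATAGATTAGCGACTGCACGTTGAGCGACGACGTCCTG, then reverse).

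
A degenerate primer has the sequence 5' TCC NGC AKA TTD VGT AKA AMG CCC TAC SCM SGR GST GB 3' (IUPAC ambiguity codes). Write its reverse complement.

5'-VCASCYCSKGSGTAGGGCKTTMTACBHAATMTGCNGGA-3'

Standard pairs A↔T, G↔C; ambiguity codes pair R↔Y, M↔K, S↔S, B↔V, D↔H, N↔N. Complement (AGGNCGTMTAAHBCATMTTKCGGGATGSGKSCYCSACV), then reverse for 5'→3'.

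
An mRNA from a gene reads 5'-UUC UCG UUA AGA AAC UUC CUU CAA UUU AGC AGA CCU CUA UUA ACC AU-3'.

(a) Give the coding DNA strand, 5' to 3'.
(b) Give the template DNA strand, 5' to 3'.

(a) The coding strand matches the mRNA with U→T.
(b) The template strand is the reverse complement of the coding strand.

(a) 5′-TTCTCGTTAAGAAACTTCCTTCAATTTAGCAGACCTCTATTAACCAT-3′
(b) 5'-ATGGTTAATAGAGGTCTGCTAAATTGAAGGAAGTTTCTTAACGAGAA-3'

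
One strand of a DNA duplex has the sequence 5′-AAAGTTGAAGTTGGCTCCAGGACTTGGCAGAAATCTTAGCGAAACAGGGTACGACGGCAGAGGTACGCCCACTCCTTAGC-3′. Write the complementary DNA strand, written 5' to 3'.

5'-GCTAAGGAGTGGGCGTACCTCTGCCGTCGTACCCTGTTTCGCTAAGATTTCTGCCAAGTCCTGGAGCCAACTTCAACTTT-3'

The complement of AAAGTTGAAGTTGGCTCCAGGACTTGGCAGAAATCTTAGCGAAACAGGGTACGACGGCAGAGGTACGCCCACTCCTTAGC is TTTCAACTTCAACCGAGGTCCTGAACCGTCTTTAGAATCGCTTTGTCCCATGCTGCCGTCTCCATGCGGGTGAGGAATCG (A↔T, G↔C). DNA strands are antiparallel, so the complementary strand runs 3'→5'; reversing gives the 5'→3' form.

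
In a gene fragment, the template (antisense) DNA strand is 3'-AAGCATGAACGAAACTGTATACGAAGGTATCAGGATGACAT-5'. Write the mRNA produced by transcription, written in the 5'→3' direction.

Reading the template 3'→5' as shown, RNA polymerase pairs each base (A→U, T→A, G↔C) to build mRNA 5'→3' directly.

5'-UUCGUACUUGCUUUGACAUAUGCUUCCAUAGUCCUACUGUA-3'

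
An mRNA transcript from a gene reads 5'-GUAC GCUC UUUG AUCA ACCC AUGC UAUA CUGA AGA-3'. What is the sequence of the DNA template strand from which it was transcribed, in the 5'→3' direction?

5′-TCTTCAGTATAGCATGGGTTGATCAAAGAGCGTAC-3′

Replace U with T to get the coding DNA strand: GTACGCTCTTTGATCAACCCATGCTATACTGAAGA. The template strand is its reverse complement (complement CATGCGAGAAACTAGTTGGGTACGATATGACTTCT, then reverse).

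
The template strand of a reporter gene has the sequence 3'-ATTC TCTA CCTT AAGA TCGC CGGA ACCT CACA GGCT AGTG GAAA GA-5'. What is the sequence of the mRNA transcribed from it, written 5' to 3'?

Reading the template 3'→5' as shown, RNA polymerase pairs each base (A→U, T→A, G↔C) to build mRNA 5'→3' directly.

5'-UAAGAGAUGGAAUUCUAGCGGCCUUGGAGUGUCCGAUCACCUUUCU-3'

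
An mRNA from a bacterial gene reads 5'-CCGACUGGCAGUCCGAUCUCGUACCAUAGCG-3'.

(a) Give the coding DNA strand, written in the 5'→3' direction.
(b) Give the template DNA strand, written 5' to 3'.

(a) The coding strand matches the mRNA with U→T.
(b) The template strand is the reverse complement of the coding strand.

(a) 5′-CCGACTGGCAGTCCGATCTCGTACCATAGCG-3′
(b) 5′-CGCTATGGTACGAGATCGGACTGCCAGTCGG-3′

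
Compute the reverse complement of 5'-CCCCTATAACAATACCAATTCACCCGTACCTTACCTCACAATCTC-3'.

Reading the sequence 3'→5' and pairing each base (A↔T, G↔C) gives the reverse complement directly.

5'-GAGATTGTGAGGTAAGGTACGGGTGAATTGGTATTGTTATAGGGG-3'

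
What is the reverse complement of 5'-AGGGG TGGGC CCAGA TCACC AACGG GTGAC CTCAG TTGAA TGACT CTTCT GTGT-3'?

5'-ACACAGAAGAGTCATTCAACTGAGGTCACCCGTTGGTGATCTGGGCCCACCCCT-3'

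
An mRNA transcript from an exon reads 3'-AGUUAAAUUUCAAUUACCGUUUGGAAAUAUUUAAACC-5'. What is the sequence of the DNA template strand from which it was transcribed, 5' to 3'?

Written 5'→3' the mRNA is CCAAAUUUAUAAAGGUUUGCCAUUAACUUUAAAUUGA, so the coding DNA strand is CCAAATTTATAAAGGTTTGCCATTAACTTTAAATTGA. The template is its reverse complement.

5'-TCAATTTAAAGTTAATGGCAAACCTTTATAAATTTGG-3'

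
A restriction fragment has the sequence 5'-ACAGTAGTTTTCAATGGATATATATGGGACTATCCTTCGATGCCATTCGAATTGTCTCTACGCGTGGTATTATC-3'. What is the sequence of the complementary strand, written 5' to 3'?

Pairing A↔T and G↔C gives TGTCATCAAAAGTTACCTATATATACCCTGATAGGAAGCTACGGTAAGCTTAACAGAGATGCGCACCATAATAG, running 3'→5'. Reverse for the 5'→3' convention.

5′-GATAATACCACGCGTAGAGACAATTCGAATGGCATCGAAGGATAGTCCCATATATATCCATTGAAAACTACTGT-3′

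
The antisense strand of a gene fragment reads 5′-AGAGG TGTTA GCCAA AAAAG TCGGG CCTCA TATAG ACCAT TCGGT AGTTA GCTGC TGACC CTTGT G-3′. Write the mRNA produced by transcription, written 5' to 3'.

RNA polymerase reads the template 3'→5' and synthesizes mRNA 5'→3' by base-pairing (A→U, T→A, G↔C). The complement of the template is TCTCCACAATCGGTTTTTTCAGCCCGGAGTATATCTGGTAAGCCATCAATCGACGACTGGGAACAC; antiparallel, so 5'→3' the coding strand is CACAAGGGTCAGCAGCTAACTACCGAATGGTCTATATGAGGCCCGACTTTTTTGGCTAACACCTCT. Replace T with U for the mRNA.

5'-CACAAGGGUCAGCAGCUAACUACCGAAUGGUCUAUAUGAGGCCCGACUUUUUUGGCUAACACCUCU-3'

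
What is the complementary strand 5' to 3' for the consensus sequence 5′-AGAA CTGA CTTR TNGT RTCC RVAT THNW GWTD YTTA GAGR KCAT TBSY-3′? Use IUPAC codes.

Standard pairs A↔T, G↔C; ambiguity codes pair R↔Y, K↔M, W↔W, S↔S, B↔V, D↔H, N↔N. Complement (TCTTGACTGAAYANCAYAGGYBTAADNWCWAHRAATCTCYMGTAAVSR), then reverse for 5'→3'.

5'-RSVAATGMYCTCTAARHAWCWNDAATBYGGAYACNAYAAGTCAGTTCT-3'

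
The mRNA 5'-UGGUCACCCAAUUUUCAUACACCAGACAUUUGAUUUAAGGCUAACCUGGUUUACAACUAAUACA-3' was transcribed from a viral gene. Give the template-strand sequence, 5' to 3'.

Replace U with T to get the coding DNA strand: TGGTCACCCAATTTTCATACACCAGACATTTGATTTAAGGCTAACCTGGTTTACAACTAATACA. The template strand is its reverse complement (complement ACCAGTGGGTTAAAAGTATGTGGTCTGTAAACTAAATTCCGATTGGACCAAATGTTGATTATGT, then reverse).

5'-TGTATTAGTTGTAAACCAGGTTAGCCTTAAATCAAATGTCTGGTGTATGAAAATTGGGTGACCA-3'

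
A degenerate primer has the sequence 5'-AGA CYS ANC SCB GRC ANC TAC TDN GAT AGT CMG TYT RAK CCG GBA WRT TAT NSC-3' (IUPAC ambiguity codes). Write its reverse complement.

5'-GSNATAAYWTVCCGGMTYARACKGACTATCNHAGTAGNTGYCVGSGNTSRGTCT-3'

Standard pairs A↔T, G↔C; ambiguity codes pair R↔Y, M↔K, W↔W, S↔S, B↔V, D↔H, N↔N. Complement (TCTGRSTNGSGVCYGTNGATGAHNCTATCAGKCARAYTMGGCCVTWYAATANSG), then reverse for 5'→3'.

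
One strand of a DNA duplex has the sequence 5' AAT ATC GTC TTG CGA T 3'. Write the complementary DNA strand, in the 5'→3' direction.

The complement of AATATCGTCTTGCGAT is TTATAGCAGAACGCTA (A↔T, G↔C). DNA strands are antiparallel, so the complementary strand runs 3'→5'; reversing gives the 5'→3' form.

5'-ATCGCAAGACGATATT-3'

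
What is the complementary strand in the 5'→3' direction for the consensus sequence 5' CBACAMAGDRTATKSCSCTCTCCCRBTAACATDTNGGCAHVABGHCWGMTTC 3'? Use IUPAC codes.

5'-GAAKCWGDCVTBDTGCCNAHATGTTAVYGGGAGAGSGSMATAYHCTKTGTVG-3'

Standard pairs A↔T, G↔C; ambiguity codes pair R↔Y, M↔K, W↔W, S↔S, B↔V, D↔H, N↔N. Complement (GVTGTKTCHYATAMSGSGAGAGGGYVATTGTAHANCCGTDBTVCDGWCKAAG), then reverse for 5'→3'.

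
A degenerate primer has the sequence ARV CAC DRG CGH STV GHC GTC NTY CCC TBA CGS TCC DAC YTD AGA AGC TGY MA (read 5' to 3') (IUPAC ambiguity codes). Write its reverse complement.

5'-TKRCAGCTTCTHARGTHGGASCGTVAGGGRANGACGDCBASDCGCYHGTGBYT-3'

Standard pairs A↔T, G↔C; ambiguity codes pair R↔Y, M↔K, S↔S, B↔V, D↔H, N↔N. Complement (TYBGTGHYCGCDSABCDGCAGNARGGGAVTGCSAGGHTGRAHTCTTCGACRKT), then reverse for 5'→3'.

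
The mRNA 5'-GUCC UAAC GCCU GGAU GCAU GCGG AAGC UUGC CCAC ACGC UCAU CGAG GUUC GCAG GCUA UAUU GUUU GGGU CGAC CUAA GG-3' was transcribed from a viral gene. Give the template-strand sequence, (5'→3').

5'-CCTTAGGTCGACCCAAACAATATAGCCTGCGAACCTCGATGAGCGTGTGGGCAAGCTTCCGCATGCATCCAGGCGTTAGGAC-3'

Replace U with T to get the coding DNA strand: GTCCTAACGCCTGGATGCATGCGGAAGCTTGCCCACACGCTCATCGAGGTTCGCAGGCTATATTGTTTGGGTCGACCTAAGG. The template strand is its reverse complement (complement CAGGATTGCGGACCTACGTACGCCTTCGAACGGGTGTGCGAGTAGCTCCAAGCGTCCGATATAACAAACCCAGCTGGATTCC, then reverse).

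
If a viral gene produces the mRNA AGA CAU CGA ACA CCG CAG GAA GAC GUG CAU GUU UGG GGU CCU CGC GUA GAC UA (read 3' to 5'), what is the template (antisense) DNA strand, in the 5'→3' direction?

5'-TCTGTAGCTTGTGGCGTCCTTCTGCACGTACAAACCCCAGGAGCGCATCTGAT-3'

Written 5'→3' the mRNA is AUCAGAUGCGCUCCUGGGGUUUGUACGUGCAGAAGGACGCCACAAGCUACAGA, so the coding DNA strand is ATCAGATGCGCTCCTGGGGTTTGTACGTGCAGAAGGACGCCACAAGCTACAGA. The template is its reverse complement.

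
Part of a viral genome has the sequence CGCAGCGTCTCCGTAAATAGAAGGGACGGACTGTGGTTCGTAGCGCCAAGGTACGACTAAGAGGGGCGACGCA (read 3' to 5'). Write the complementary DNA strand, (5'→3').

The strand is given 3'→5', so its complement runs 5'→3' in the same left-to-right order: pair each base A↔T, G↔C.

5'-GCGTCGCAGAGGCATTTATCTTCCCTGCCTGACACCAAGCATCGCGGTTCCATGCTGATTCTCCCCGCTGCGT-3'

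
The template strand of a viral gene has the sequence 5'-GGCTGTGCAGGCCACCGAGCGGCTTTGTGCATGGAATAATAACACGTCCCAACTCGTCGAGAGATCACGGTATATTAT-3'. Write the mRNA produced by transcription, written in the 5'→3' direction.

The mRNA has the sequence of the coding strand (reverse complement of the template) with T→U. Reverse complement of GGCTGTGCAGGCCACCGAGCGGCTTTGTGCATGGAATAATAACACGTCCCAACTCGTCGAGAGATCACGGTATATTAT is ATAATATACCGTGATCTCTCGACGAGTTGGGACGTGTTATTATTCCATGCACAAAGCCGCTCGGTGGCCTGCACAGCC; then T→U.

5'-AUAAUAUACCGUGAUCUCUCGACGAGUUGGGACGUGUUAUUAUUCCAUGCACAAAGCCGCUCGGUGGCCUGCACAGCC-3'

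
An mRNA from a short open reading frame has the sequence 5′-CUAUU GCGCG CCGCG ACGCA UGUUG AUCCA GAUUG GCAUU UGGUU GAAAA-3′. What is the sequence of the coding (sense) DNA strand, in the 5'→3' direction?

5'-CTATTGCGCGCCGCGACGCATGTTGATCCAGATTGGCATTTGGTTGAAAA-3'

The coding DNA strand has the same 5'→3' sequence as the mRNA with U replaced by T.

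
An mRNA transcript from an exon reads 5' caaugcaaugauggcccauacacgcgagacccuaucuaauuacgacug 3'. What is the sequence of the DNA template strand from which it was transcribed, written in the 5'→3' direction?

Replace U with T to get the coding DNA strand: CAATGCAATGATGGCCCATACACGCGAGACCCTATCTAATTACGACTG. The template strand is its reverse complement (complement GTTACGTTACTACCGGGTATGTGCGCTCTGGGATAGATTAATGCTGAC, then reverse).

5'-CAGTCGTAATTAGATAGGGTCTCGCGTGTATGGGCCATCATTGCATTG-3'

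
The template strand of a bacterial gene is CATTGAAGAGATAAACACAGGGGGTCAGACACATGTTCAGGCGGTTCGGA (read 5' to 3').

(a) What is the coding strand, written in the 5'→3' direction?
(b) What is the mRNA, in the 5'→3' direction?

(a) 5'-TCCGAACCGCCTGAACATGTGTCTGACCCCCTGTGTTTATCTCTTCAATG-3'
(b) 5'-UCCGAACCGCCUGAACAUGUGUCUGACCCCCUGUGUUUAUCUCUUCAAUG-3'

(a) The coding strand is the reverse complement of the template: complement GTAACTTCTCTATTTGTGTCCCCCAGTCTGTGTACAAGTCCGCCAAGCCT, then reverse.
(b) mRNA has the coding-strand sequence with T→U.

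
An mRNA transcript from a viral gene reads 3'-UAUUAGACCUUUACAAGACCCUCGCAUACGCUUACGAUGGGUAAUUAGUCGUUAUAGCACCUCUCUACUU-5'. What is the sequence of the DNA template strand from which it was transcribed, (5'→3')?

Written 5'→3' the mRNA is UUCAUCUCUCCACGAUAUUGCUGAUUAAUGGGUAGCAUUCGCAUACGCUCCCAGAACAUUUCCAGAUUAU, so the coding DNA strand is TTCATCTCTCCACGATATTGCTGATTAATGGGTAGCATTCGCATACGCTCCCAGAACATTTCCAGATTAT. The template is its reverse complement.

5'-ATAATCTGGAAATGTTCTGGGAGCGTATGCGAATGCTACCCATTAATCAGCAATATCGTGGAGAGATGAA-3'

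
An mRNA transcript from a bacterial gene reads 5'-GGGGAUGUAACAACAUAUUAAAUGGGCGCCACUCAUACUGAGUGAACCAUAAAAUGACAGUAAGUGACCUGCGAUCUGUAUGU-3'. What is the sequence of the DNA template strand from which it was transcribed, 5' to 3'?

5'-ACATACAGATCGCAGGTCACTTACTGTCATTTTATGGTTCACTCAGTATGAGTGGCGCCCATTTAATATGTTGTTACATCCCC-3'

Replace U with T to get the coding DNA strand: GGGGATGTAACAACATATTAAATGGGCGCCACTCATACTGAGTGAACCATAAAATGACAGTAAGTGACCTGCGATCTGTATGT. The template strand is its reverse complement (complement CCCCTACATTGTTGTATAATTTACCCGCGGTGAGTATGACTCACTTGGTATTTTACTGTCATTCACTGGACGCTAGACATACA, then reverse).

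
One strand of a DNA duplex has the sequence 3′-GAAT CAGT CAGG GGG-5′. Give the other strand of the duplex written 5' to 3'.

5′-CTTAGTCAGTCCCCC-3′

The strand is given 3'→5', so its complement runs 5'→3' in the same left-to-right order: pair each base A↔T, G↔C.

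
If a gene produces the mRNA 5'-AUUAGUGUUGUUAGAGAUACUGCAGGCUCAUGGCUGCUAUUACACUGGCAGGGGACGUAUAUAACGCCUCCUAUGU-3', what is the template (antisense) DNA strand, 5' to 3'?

5'-ACATAGGAGGCGTTATATACGTCCCCTGCCAGTGTAATAGCAGCCATGAGCCTGCAGTATCTCTAACAACACTAAT-3'

Replace U with T to get the coding DNA strand: ATTAGTGTTGTTAGAGATACTGCAGGCTCATGGCTGCTATTACACTGGCAGGGGACGTATATAACGCCTCCTATGT. The template strand is its reverse complement (complement TAATCACAACAATCTCTATGACGTCCGAGTACCGACGATAATGTGACCGTCCCCTGCATATATTGCGGAGGATACA, then reverse).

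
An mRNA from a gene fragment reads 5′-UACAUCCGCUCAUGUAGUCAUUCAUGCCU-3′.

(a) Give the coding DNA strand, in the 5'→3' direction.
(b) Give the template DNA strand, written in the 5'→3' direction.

(a) The coding strand matches the mRNA with U→T.
(b) The template strand is the reverse complement of the coding strand.

(a) 5′-TACATCCGCTCATGTAGTCATTCATGCCT-3′
(b) 5'-AGGCATGAATGACTACATGAGCGGATGTA-3'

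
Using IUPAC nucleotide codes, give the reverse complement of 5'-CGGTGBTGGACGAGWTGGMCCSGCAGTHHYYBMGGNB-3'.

Standard pairs A↔T, G↔C; ambiguity codes pair Y↔R, M↔K, W↔W, S↔S, B↔V, H↔D, N↔N. Complement (GCCACVACCTGCTCWACCKGGSCGTCADDRRVKCCNV), then reverse for 5'→3'.

5'-VNCCKVRRDDACTGCSGGKCCAWCTCGTCCAVCACCG-3'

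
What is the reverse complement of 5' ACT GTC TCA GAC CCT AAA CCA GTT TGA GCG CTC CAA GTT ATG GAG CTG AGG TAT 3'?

5'-ATACCTCAGCTCCATAACTTGGAGCGCTCAAACTGGTTTAGGGTCTGAGACAGT-3'

Reading the sequence 3'→5' and pairing each base (A↔T, G↔C) gives the reverse complement directly.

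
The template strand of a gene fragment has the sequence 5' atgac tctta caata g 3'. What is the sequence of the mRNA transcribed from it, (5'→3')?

RNA polymerase reads the template 3'→5' and synthesizes mRNA 5'→3' by base-pairing (A→U, T→A, G↔C). The complement of the template is TACTGAGAATGTTATC; antiparallel, so 5'→3' the coding strand is CTATTGTAAGAGTCAT. Replace T with U for the mRNA.

5′-CUAUUGUAAGAGUCAU-3′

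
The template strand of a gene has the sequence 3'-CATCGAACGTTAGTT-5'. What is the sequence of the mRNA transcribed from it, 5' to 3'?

5'-GUAGCUUGCAAUCAA-3'

Reading the template 3'→5' as shown, RNA polymerase pairs each base (A→U, T→A, G↔C) to build mRNA 5'→3' directly.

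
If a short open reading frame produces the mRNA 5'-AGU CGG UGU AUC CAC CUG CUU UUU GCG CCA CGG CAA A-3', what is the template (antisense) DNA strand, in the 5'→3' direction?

Replace U with T to get the coding DNA strand: AGTCGGTGTATCCACCTGCTTTTTGCGCCACGGCAAA. The template strand is its reverse complement (complement TCAGCCACATAGGTGGACGAAAAACGCGGTGCCGTTT, then reverse).

5'-TTTGCCGTGGCGCAAAAAGCAGGTGGATACACCGACT-3'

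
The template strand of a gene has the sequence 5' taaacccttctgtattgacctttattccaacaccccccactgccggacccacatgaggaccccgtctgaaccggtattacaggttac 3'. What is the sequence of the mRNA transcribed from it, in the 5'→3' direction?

The mRNA has the sequence of the coding strand (reverse complement of the template) with T→U. Reverse complement of TAAACCCTTCTGTATTGACCTTTATTCCAACACCCCCCACTGCCGGACCCACATGAGGACCCCGTCTGAACCGGTATTACAGGTTAC is GTAACCTGTAATACCGGTTCAGACGGGGTCCTCATGTGGGTCCGGCAGTGGGGGGTGTTGGAATAAAGGTCAATACAGAAGGGTTTA; then T→U.

5'-GUAACCUGUAAUACCGGUUCAGACGGGGUCCUCAUGUGGGUCCGGCAGUGGGGGGUGUUGGAAUAAAGGUCAAUACAGAAGGGUUUA-3'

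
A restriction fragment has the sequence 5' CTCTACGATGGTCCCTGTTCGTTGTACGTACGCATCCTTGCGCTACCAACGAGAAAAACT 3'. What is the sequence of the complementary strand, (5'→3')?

Pairing A↔T and G↔C gives GAGATGCTACCAGGGACAAGCAACATGCATGCGTAGGAACGCGATGGTTGCTCTTTTTGA, running 3'→5'. Reverse for the 5'→3' convention.

5'-AGTTTTTCTCGTTGGTAGCGCAAGGATGCGTACGTACAACGAACAGGGACCATCGTAGAG-3'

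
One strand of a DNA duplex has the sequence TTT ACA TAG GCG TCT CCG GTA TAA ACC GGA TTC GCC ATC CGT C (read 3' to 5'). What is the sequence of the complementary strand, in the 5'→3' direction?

5'-AAATGTATCCGCAGAGGCCATATTTGGCCTAAGCGGTAGGCAG-3'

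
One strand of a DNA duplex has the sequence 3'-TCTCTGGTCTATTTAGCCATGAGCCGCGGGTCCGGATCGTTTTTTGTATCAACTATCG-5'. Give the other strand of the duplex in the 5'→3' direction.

5'-AGAGACCAGATAAATCGGTACTCGGCGCCCAGGCCTAGCAAAAAACATAGTTGATAGC-3'

The strand is given 3'→5', so its complement runs 5'→3' in the same left-to-right order: pair each base A↔T, G↔C.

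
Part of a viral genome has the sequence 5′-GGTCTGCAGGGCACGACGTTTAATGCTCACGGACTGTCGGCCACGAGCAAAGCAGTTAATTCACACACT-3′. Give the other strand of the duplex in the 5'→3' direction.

5'-AGTGTGTGAATTAACTGCTTTGCTCGTGGCCGACAGTCCGTGAGCATTAAACGTCGTGCCCTGCAGACC-3'

The complement of GGTCTGCAGGGCACGACGTTTAATGCTCACGGACTGTCGGCCACGAGCAAAGCAGTTAATTCACACACT is CCAGACGTCCCGTGCTGCAAATTACGAGTGCCTGACAGCCGGTGCTCGTTTCGTCAATTAAGTGTGTGA (A↔T, G↔C). DNA strands are antiparallel, so the complementary strand runs 3'→5'; reversing gives the 5'→3' form.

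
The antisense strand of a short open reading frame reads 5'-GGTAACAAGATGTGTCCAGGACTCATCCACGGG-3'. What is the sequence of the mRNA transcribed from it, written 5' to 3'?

RNA polymerase reads the template 3'→5' and synthesizes mRNA 5'→3' by base-pairing (A→U, T→A, G↔C). The complement of the template is CCATTGTTCTACACAGGTCCTGAGTAGGTGCCC; antiparallel, so 5'→3' the coding strand is CCCGTGGATGAGTCCTGGACACATCTTGTTACC. Replace T with U for the mRNA.

5′-CCCGUGGAUGAGUCCUGGACACAUCUUGUUACC-3′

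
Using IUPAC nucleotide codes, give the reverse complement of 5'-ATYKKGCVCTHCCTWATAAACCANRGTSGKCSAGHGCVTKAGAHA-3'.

5'-TDTCTMABGCDCTSGMCSACYNTGGTTTATWAGGDAGBGCMMRAT-3'

Standard pairs A↔T, G↔C; ambiguity codes pair R↔Y, K↔M, W↔W, S↔S, H↔D, V↔B, N↔N. Complement (TARMMCGBGADGGAWTATTTGGTNYCASCMGSTCDCGBAMTCTDT), then reverse for 5'→3'.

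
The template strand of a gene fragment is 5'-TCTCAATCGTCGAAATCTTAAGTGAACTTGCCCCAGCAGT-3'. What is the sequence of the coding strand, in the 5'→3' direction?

5'-ACTGCTGGGGCAAGTTCACTTAAGATTTCGACGATTGAGA-3'

The coding strand is complementary and antiparallel to the template: take the complement (A↔T, G↔C) and reverse.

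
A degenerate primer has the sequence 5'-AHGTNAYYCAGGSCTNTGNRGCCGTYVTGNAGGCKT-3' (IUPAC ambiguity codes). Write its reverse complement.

5'-AMGCCTNCABRACGGCYNCANAGSCCTGRRTNACDT-3'

Standard pairs A↔T, G↔C; ambiguity codes pair R↔Y, K↔M, S↔S, H↔D, V↔B, N↔N. Complement (TDCANTRRGTCCSGANACNYCGGCARBACNTCCGMA), then reverse for 5'→3'.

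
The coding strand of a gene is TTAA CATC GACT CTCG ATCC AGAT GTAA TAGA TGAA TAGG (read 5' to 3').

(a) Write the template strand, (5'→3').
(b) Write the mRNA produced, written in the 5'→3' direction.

(a) The template strand is the reverse complement of the coding strand: complement AATTGTAGCTGAGAGCTAGGTCTACATTATCTACTTATCC, then reverse.
(b) mRNA matches the coding strand with T→U.

(a) 5'-CCTATTCATCTATTACATCTGGATCGAGAGTCGATGTTAA-3'
(b) 5'-UUAACAUCGACUCUCGAUCCAGAUGUAAUAGAUGAAUAGG-3'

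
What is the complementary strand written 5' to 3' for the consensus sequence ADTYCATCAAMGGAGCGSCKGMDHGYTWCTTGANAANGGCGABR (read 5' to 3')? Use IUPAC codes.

Standard pairs A↔T, G↔C; ambiguity codes pair R↔Y, M↔K, W↔W, S↔S, B↔V, D↔H, N↔N. Complement (THARGTAGTTKCCTCGCSGMCKHDCRAWGAACTNTTNCCGCTVY), then reverse for 5'→3'.

5'-YVTCGCCNTTNTCAAGWARCDHKCMGSCGCTCCKTTGATGRAHT-3'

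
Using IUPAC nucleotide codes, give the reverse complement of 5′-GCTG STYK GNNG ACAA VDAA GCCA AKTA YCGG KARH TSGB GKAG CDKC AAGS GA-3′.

5'-TCSCTTGMHGCTMCVCSADYTMCCGRTAMTTGGCTTHBTTGTCNNCMRASCAGC-3'

Standard pairs A↔T, G↔C; ambiguity codes pair R↔Y, K↔M, S↔S, B↔V, D↔H, N↔N. Complement (CGACSARMCNNCTGTTBHTTCGGTTMATRGCCMTYDASCVCMTCGHMGTTCSCT), then reverse for 5'→3'.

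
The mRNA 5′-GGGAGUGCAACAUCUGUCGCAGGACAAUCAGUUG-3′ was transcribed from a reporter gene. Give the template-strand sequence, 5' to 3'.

5'-CAACTGATTGTCCTGCGACAGATGTTGCACTCCC-3'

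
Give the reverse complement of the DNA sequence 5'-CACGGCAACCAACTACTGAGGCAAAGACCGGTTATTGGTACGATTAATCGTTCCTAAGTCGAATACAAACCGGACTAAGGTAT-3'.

5'-ATACCTTAGTCCGGTTTGTATTCGACTTAGGAACGATTAATCGTACCAATAACCGGTCTTTGCCTCAGTAGTTGGTTGCCGTG-3'

Complement each base (A↔T, G↔C): GTGCCGTTGGTTGATGACTCCGTTTCTGGCCAATAACCATGCTAATTAGCAAGGATTCAGCTTATGTTTGGCCTGATTCCATA. Then reverse.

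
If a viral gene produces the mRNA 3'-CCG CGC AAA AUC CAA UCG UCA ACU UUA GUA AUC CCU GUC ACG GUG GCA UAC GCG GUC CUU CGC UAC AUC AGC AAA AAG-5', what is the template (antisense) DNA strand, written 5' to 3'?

Written 5'→3' the mRNA is GAAAAACGACUACAUCGCUUCCUGGCGCAUACGGUGGCACUGUCCCUAAUGAUUUCAACUGCUAACCUAAAACGCGCC, so the coding DNA strand is GAAAAACGACTACATCGCTTCCTGGCGCATACGGTGGCACTGTCCCTAATGATTTCAACTGCTAACCTAAAACGCGCC. The template is its reverse complement.

5'-GGCGCGTTTTAGGTTAGCAGTTGAAATCATTAGGGACAGTGCCACCGTATGCGCCAGGAAGCGATGTAGTCGTTTTTC-3'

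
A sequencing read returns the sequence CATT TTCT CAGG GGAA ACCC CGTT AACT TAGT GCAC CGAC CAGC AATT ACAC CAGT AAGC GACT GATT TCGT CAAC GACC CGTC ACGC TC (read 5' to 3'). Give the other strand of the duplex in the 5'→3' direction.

The complement of CATTTTCTCAGGGGAAACCCCGTTAACTTAGTGCACCGACCAGCAATTACACCAGTAAGCGACTGATTTCGTCAACGACCCGTCACGCTC is GTAAAAGAGTCCCCTTTGGGGCAATTGAATCACGTGGCTGGTCGTTAATGTGGTCATTCGCTGACTAAAGCAGTTGCTGGGCAGTGCGAG (A↔T, G↔C). DNA strands are antiparallel, so the complementary strand runs 3'→5'; reversing gives the 5'→3' form.

5'-GAGCGTGACGGGTCGTTGACGAAATCAGTCGCTTACTGGTGTAATTGCTGGTCGGTGCACTAAGTTAACGGGGTTTCCCCTGAGAAAATG-3'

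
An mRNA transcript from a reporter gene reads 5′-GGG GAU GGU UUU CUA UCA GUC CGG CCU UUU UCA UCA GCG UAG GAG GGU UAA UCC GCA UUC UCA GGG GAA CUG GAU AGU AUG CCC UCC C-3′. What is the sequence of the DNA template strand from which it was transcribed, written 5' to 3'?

5'-GGGAGGGCATACTATCCAGTTCCCCTGAGAATGCGGATTAACCCTCCTACGCTGATGAAAAAGGCCGGACTGATAGAAAACCATCCCC-3'

Replace U with T to get the coding DNA strand: GGGGATGGTTTTCTATCAGTCCGGCCTTTTTCATCAGCGTAGGAGGGTTAATCCGCATTCTCAGGGGAACTGGATAGTATGCCCTCCC. The template strand is its reverse complement (complement CCCCTACCAAAAGATAGTCAGGCCGGAAAAAGTAGTCGCATCCTCCCAATTAGGCGTAAGAGTCCCCTTGACCTATCATACGGGAGGG, then reverse).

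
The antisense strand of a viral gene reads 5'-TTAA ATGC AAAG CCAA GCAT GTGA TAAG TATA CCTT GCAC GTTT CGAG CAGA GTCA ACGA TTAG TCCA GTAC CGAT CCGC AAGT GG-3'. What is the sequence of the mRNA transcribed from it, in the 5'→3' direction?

RNA polymerase reads the template 3'→5' and synthesizes mRNA 5'→3' by base-pairing (A→U, T→A, G↔C). The complement of the template is AATTTACGTTTCGGTTCGTACACTATTCATATGGAACGTGCAAAGCTCGTCTCAGTTGCTAATCAGGTCATGGCTAGGCGTTCACC; antiparallel, so 5'→3' the coding strand is CCACTTGCGGATCGGTACTGGACTAATCGTTGACTCTGCTCGAAACGTGCAAGGTATACTTATCACATGCTTGGCTTTGCATTTAA. Replace T with U for the mRNA.

5′-CCACUUGCGGAUCGGUACUGGACUAAUCGUUGACUCUGCUCGAAACGUGCAAGGUAUACUUAUCACAUGCUUGGCUUUGCAUUUAA-3′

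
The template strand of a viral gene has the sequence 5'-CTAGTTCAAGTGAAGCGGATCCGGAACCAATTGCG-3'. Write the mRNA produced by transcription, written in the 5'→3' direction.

5'-CGCAAUUGGUUCCGGAUCCGCUUCACUUGAACUAG-3'

The mRNA has the sequence of the coding strand (reverse complement of the template) with T→U. Reverse complement of CTAGTTCAAGTGAAGCGGATCCGGAACCAATTGCG is CGCAATTGGTTCCGGATCCGCTTCACTTGAACTAG; then T→U.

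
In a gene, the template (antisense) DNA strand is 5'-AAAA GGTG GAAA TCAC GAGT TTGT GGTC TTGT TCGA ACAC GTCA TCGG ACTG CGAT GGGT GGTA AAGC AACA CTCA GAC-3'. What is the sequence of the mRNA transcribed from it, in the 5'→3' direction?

The mRNA has the sequence of the coding strand (reverse complement of the template) with T→U. Reverse complement of AAAAGGTGGAAATCACGAGTTTGTGGTCTTGTTCGAACACGTCATCGGACTGCGATGGGTGGTAAAGCAACACTCAGAC is GTCTGAGTGTTGCTTTACCACCCATCGCAGTCCGATGACGTGTTCGAACAAGACCACAAACTCGTGATTTCCACCTTTT; then T→U.

5'-GUCUGAGUGUUGCUUUACCACCCAUCGCAGUCCGAUGACGUGUUCGAACAAGACCACAAACUCGUGAUUUCCACCUUUU-3'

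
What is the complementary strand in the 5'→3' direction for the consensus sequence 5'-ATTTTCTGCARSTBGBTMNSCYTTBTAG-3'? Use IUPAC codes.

Standard pairs A↔T, G↔C; ambiguity codes pair R↔Y, M↔K, S↔S, B↔V, N↔N. Complement (TAAAAGACGTYSAVCVAKNSGRAAVATC), then reverse for 5'→3'.

5'-CTAVAARGSNKAVCVASYTGCAGAAAAT-3'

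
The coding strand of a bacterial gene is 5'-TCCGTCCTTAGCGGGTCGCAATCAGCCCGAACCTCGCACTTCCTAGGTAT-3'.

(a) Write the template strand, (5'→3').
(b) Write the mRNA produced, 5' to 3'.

(a) 5'-ATACCTAGGAAGTGCGAGGTTCGGGCTGATTGCGACCCGCTAAGGACGGA-3'
(b) 5'-UCCGUCCUUAGCGGGUCGCAAUCAGCCCGAACCUCGCACUUCCUAGGUAU-3'

(a) The template strand is the reverse complement of the coding strand: complement AGGCAGGAATCGCCCAGCGTTAGTCGGGCTTGGAGCGTGAAGGATCCATA, then reverse.
(b) mRNA matches the coding strand with T→U.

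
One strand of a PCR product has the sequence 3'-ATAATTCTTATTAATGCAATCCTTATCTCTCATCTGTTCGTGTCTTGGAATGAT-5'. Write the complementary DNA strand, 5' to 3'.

5'-TATTAAGAATAATTACGTTAGGAATAGAGAGTAGACAAGCACAGAACCTTACTA-3'

The strand is given 3'→5', so its complement runs 5'→3' in the same left-to-right order: pair each base A↔T, G↔C.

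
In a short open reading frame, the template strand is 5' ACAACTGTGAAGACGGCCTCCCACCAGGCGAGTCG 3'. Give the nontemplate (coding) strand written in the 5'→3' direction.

The coding strand is complementary and antiparallel to the template: take the complement (A↔T, G↔C) and reverse.

5'-CGACTCGCCTGGTGGGAGGCCGTCTTCACAGTTGT-3'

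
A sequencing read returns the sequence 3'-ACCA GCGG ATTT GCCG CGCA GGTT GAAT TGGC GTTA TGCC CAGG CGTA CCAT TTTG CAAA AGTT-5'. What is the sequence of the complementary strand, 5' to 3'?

5'-TGGTCGCCTAAACGGCGCGTCCAACTTAACCGCAATACGGGTCCGCATGGTAAAACGTTTTCAA-3'

The strand is given 3'→5', so its complement runs 5'→3' in the same left-to-right order: pair each base A↔T, G↔C.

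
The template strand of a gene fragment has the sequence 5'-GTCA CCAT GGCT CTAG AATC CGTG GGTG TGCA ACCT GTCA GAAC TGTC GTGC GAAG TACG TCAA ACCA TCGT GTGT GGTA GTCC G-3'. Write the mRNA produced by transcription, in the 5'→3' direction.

5'-CGGACUACCACACACGAUGGUUUGACGUACUUCGCACGACAGUUCUGACAGGUUGCACACCCACGGAUUCUAGAGCCAUGGUGAC-3'

The mRNA has the sequence of the coding strand (reverse complement of the template) with T→U. Reverse complement of GTCACCATGGCTCTAGAATCCGTGGGTGTGCAACCTGTCAGAACTGTCGTGCGAAGTACGTCAAACCATCGTGTGTGGTAGTCCG is CGGACTACCACACACGATGGTTTGACGTACTTCGCACGACAGTTCTGACAGGTTGCACACCCACGGATTCTAGAGCCATGGTGAC; then T→U.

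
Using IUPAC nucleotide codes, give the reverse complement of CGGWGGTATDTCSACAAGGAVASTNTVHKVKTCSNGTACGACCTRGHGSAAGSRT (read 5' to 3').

5'-AYSCTTSCDCYAGGTCGTACNSGAMBMDBANASTBTCCTTGTSGAHATACCWCCG-3'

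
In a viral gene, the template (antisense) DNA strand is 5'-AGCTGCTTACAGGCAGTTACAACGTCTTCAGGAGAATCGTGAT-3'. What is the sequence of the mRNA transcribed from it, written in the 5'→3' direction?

5'-AUCACGAUUCUCCUGAAGACGUUGUAACUGCCUGUAAGCAGCU-3'

The mRNA has the sequence of the coding strand (reverse complement of the template) with T→U. Reverse complement of AGCTGCTTACAGGCAGTTACAACGTCTTCAGGAGAATCGTGAT is ATCACGATTCTCCTGAAGACGTTGTAACTGCCTGTAAGCAGCT; then T→U.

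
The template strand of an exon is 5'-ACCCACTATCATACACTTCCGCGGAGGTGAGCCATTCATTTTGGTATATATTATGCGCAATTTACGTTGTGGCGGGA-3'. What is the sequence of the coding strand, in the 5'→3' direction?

The coding strand is complementary and antiparallel to the template: take the complement (A↔T, G↔C) and reverse.

5'-TCCCGCCACAACGTAAATTGCGCATAATATATACCAAAATGAATGGCTCACCTCCGCGGAAGTGTATGATAGTGGGT-3'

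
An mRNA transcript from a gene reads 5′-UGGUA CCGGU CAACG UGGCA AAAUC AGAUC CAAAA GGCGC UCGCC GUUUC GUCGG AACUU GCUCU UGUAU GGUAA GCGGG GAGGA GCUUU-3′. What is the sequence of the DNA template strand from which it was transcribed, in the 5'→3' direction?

5'-AAAGCTCCTCCCCGCTTACCATACAAGAGCAAGTTCCGACGAAACGGCGAGCGCCTTTTGGATCTGATTTTGCCACGTTGACCGGTACCA-3'

Replace U with T to get the coding DNA strand: TGGTACCGGTCAACGTGGCAAAATCAGATCCAAAAGGCGCTCGCCGTTTCGTCGGAACTTGCTCTTGTATGGTAAGCGGGGAGGAGCTTT. The template strand is its reverse complement (complement ACCATGGCCAGTTGCACCGTTTTAGTCTAGGTTTTCCGCGAGCGGCAAAGCAGCCTTGAACGAGAACATACCATTCGCCCCTCCTCGAAA, then reverse).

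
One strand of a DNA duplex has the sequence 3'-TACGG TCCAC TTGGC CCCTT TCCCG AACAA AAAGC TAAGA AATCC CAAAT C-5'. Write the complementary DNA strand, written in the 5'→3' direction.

5′-ATGCCAGGTGAACCGGGGAAAGGGCTTGTTTTTCGATTCTTTAGGGTTTAG-3′

The strand is given 3'→5', so its complement runs 5'→3' in the same left-to-right order: pair each base A↔T, G↔C.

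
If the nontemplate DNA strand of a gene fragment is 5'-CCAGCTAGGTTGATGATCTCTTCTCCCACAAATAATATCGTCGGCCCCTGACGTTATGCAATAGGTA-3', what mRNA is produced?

The mRNA is synthesized from the template strand, so it matches the coding strand with T replaced by U.

5'-CCAGCUAGGUUGAUGAUCUCUUCUCCCACAAAUAAUAUCGUCGGCCCCUGACGUUAUGCAAUAGGUA-3'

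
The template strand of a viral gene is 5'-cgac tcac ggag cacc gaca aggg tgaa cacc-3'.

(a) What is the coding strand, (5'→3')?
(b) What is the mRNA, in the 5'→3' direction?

(a) 5'-GGTGTTCACCCTTGTCGGTGCTCCGTGAGTCG-3'
(b) 5'-GGUGUUCACCCUUGUCGGUGCUCCGUGAGUCG-3'

(a) The coding strand is the reverse complement of the template: complement GCTGAGTGCCTCGTGGCTGTTCCCACTTGTGG, then reverse.
(b) mRNA has the coding-strand sequence with T→U.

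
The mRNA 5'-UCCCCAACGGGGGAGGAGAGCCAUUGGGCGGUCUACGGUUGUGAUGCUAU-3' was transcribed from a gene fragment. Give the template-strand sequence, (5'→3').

Replace U with T to get the coding DNA strand: TCCCCAACGGGGGAGGAGAGCCATTGGGCGGTCTACGGTTGTGATGCTAT. The template strand is its reverse complement (complement AGGGGTTGCCCCCTCCTCTCGGTAACCCGCCAGATGCCAACACTACGATA, then reverse).

5'-ATAGCATCACAACCGTAGACCGCCCAATGGCTCTCCTCCCCCGTTGGGGA-3'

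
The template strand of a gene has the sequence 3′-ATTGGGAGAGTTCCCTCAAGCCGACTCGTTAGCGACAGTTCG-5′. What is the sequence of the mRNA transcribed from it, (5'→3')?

5'-UAACCCUCUCAAGGGAGUUCGGCUGAGCAAUCGCUGUCAAGC-3'

Reading the template 3'→5' as shown, RNA polymerase pairs each base (A→U, T→A, G↔C) to build mRNA 5'→3' directly.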